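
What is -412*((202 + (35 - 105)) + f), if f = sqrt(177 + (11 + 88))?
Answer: -54384 - 824*sqrt(69) ≈ -61229.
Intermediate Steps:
f = 2*sqrt(69) (f = sqrt(177 + 99) = sqrt(276) = 2*sqrt(69) ≈ 16.613)
-412*((202 + (35 - 105)) + f) = -412*((202 + (35 - 105)) + 2*sqrt(69)) = -412*((202 - 70) + 2*sqrt(69)) = -412*(132 + 2*sqrt(69)) = -54384 - 824*sqrt(69)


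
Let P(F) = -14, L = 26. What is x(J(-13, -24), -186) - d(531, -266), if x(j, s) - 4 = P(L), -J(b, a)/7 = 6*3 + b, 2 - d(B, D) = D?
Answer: -278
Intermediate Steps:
d(B, D) = 2 - D
J(b, a) = -126 - 7*b (J(b, a) = -7*(6*3 + b) = -7*(18 + b) = -126 - 7*b)
x(j, s) = -10 (x(j, s) = 4 - 14 = -10)
x(J(-13, -24), -186) - d(531, -266) = -10 - (2 - 1*(-266)) = -10 - (2 + 266) = -10 - 1*268 = -10 - 268 = -278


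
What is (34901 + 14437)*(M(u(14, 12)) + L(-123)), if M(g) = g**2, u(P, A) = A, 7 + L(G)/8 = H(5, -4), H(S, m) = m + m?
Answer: 1184112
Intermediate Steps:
H(S, m) = 2*m
L(G) = -120 (L(G) = -56 + 8*(2*(-4)) = -56 + 8*(-8) = -56 - 64 = -120)
(34901 + 14437)*(M(u(14, 12)) + L(-123)) = (34901 + 14437)*(12**2 - 120) = 49338*(144 - 120) = 49338*24 = 1184112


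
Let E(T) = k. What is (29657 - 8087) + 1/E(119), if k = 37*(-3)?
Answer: 2394269/111 ≈ 21570.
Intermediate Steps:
k = -111
E(T) = -111
(29657 - 8087) + 1/E(119) = (29657 - 8087) + 1/(-111) = 21570 - 1/111 = 2394269/111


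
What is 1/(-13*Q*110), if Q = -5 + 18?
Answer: -1/18590 ≈ -5.3792e-5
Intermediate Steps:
Q = 13
1/(-13*Q*110) = 1/(-13*13*110) = 1/(-169*110) = 1/(-18590) = -1/18590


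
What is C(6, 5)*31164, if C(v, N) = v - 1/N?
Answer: 903756/5 ≈ 1.8075e+5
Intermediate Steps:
C(6, 5)*31164 = (6 - 1/5)*31164 = (29/5)*31164 = 903756/5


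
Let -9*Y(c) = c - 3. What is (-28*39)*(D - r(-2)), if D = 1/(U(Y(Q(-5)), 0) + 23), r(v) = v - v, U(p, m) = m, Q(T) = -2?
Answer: -1092/23 ≈ -47.478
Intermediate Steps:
Y(c) = ⅓ - c/9 (Y(c) = -(c - 3)/9 = -(-3 + c)/9 = ⅓ - c/9)
r(v) = 0
D = 1/23 (D = 1/(0 + 23) = 1/23 ≈ 0.043478)
(-28*39)*(D - r(-2)) = (-28*39)*(1/23 - 1*0) = -1092*(1/23 + 0) = -1092*1/23 = -1092/23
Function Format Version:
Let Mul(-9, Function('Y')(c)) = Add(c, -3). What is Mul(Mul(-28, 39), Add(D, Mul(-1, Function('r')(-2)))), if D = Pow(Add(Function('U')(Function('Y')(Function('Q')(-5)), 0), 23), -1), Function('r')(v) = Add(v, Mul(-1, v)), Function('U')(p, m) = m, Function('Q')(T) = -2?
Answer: Rational(-1092, 23) ≈ -47.478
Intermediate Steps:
Function('Y')(c) = Add(Rational(1, 3), Mul(Rational(-1, 9), c)) (Function('Y')(c) = Mul(Rational(-1, 9), Add(c, -3)) = Mul(Rational(-1, 9), Add(-3, c)) = Add(Rational(1, 3), Mul(Rational(-1, 9), c)))
Function('r')(v) = 0
D = Rational(1, 23) (D = Pow(Add(0, 23), -1) = Pow(23, -1) = Rational(1, 23) ≈ 0.043478)
Mul(Mul(-28, 39), Add(D, Mul(-1, Function('r')(-2)))) = Mul(Mul(-28, 39), Add(Rational(1, 23), Mul(-1, 0))) = Mul(-1092, Add(Rational(1, 23), 0)) = Mul(-1092, Rational(1, 23)) = Rational(-1092, 23)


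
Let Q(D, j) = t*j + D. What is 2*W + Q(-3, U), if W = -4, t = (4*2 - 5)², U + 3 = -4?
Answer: -74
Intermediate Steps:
U = -7 (U = -3 - 4 = -7)
t = 9 (t = (8 - 5)² = 3² = 9)
Q(D, j) = D + 9*j (Q(D, j) = 9*j + D = D + 9*j)
2*W + Q(-3, U) = 2*(-4) + (-3 + 9*(-7)) = -8 + (-3 - 63) = -8 - 66 = -74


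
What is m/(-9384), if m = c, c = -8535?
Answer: 2845/3128 ≈ 0.90953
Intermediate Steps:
m = -8535
m/(-9384) = -8535/(-9384) = -8535*(-1/9384) = 2845/3128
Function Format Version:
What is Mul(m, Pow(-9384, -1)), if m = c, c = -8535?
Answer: Rational(2845, 3128) ≈ 0.90953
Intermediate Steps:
m = -8535
Mul(m, Pow(-9384, -1)) = Mul(-8535, Pow(-9384, -1)) = Mul(-8535, Rational(-1, 9384)) = Rational(2845, 3128)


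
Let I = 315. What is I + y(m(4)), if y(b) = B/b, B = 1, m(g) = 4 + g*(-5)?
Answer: 5039/16 ≈ 314.94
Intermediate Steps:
m(g) = 4 - 5*g
y(b) = 1/b
I + y(m(4)) = 315 + 1/(4 - 5*4) = 315 + 1/(4 - 20) = 315 + 1/(-16) = 315 - 1/16 = 5039/16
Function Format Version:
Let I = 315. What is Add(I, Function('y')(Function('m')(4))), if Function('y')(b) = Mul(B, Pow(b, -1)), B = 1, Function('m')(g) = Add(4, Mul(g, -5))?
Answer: Rational(5039, 16) ≈ 314.94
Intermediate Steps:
Function('m')(g) = Add(4, Mul(-5, g))
Function('y')(b) = Pow(b, -1) (Function('y')(b) = Mul(1, Pow(b, -1)) = Pow(b, -1))
Add(I, Function('y')(Function('m')(4))) = Add(315, Pow(Add(4, Mul(-5, 4)), -1)) = Add(315, Pow(Add(4, -20), -1)) = Add(315, Pow(-16, -1)) = Add(315, Rational(-1, 16)) = Rational(5039, 16)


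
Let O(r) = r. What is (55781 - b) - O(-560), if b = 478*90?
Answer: 13321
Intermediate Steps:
b = 43020
(55781 - b) - O(-560) = (55781 - 1*43020) - 1*(-560) = (55781 - 43020) + 560 = 12761 + 560 = 13321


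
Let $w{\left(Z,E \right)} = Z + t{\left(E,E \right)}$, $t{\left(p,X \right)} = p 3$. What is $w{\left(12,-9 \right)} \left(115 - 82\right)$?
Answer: $-495$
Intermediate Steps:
$t{\left(p,X \right)} = 3 p$
$w{\left(Z,E \right)} = Z + 3 E$
$w{\left(12,-9 \right)} \left(115 - 82\right) = \left(12 + 3 \left(-9\right)\right) \left(115 - 82\right) = \left(12 - 27\right) 33 = \left(-15\right) 33 = -495$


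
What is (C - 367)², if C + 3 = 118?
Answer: 63504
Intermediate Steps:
C = 115 (C = -3 + 118 = 115)
(C - 367)² = (115 - 367)² = (-252)² = 63504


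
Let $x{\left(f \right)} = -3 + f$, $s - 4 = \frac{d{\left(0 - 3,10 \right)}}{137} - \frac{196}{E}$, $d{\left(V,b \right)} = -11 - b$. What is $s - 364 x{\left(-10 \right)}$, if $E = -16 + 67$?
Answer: $\frac{33062509}{6987} \approx 4732.0$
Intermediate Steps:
$E = 51$
$s = \frac{25}{6987}$ ($s = 4 - \left(\frac{196}{51} - \frac{-11 - 10}{137}\right) = 4 - \left(\frac{196}{51} - \left(-11 - 10\right) \frac{1}{137}\right) = 4 - \frac{27923}{6987} = \frac{25}{6987} \approx 0.0035781$)
$s - 364 x{\left(-10 \right)} = \frac{25}{6987} - 364 \left(-3 - 10\right) = \frac{25}{6987} - -4732 = \frac{25}{6987} + 4732 = \frac{33062509}{6987}$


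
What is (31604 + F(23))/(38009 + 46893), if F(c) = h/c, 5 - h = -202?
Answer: 31613/84902 ≈ 0.37235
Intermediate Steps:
h = 207 (h = 5 - 1*(-202) = 5 + 202 = 207)
F(c) = 207/c
(31604 + F(23))/(38009 + 46893) = (31604 + 207/23)/(38009 + 46893) = (31604 + 207*(1/23))/84902 = (31604 + 9)*(1/84902) = 31613*(1/84902) = 31613/84902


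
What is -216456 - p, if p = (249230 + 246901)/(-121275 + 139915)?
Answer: -4035235971/18640 ≈ -2.1648e+5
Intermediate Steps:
p = 496131/18640 ≈ 26.616
-216456 - p = -216456 - 1*496131/18640 = -216456 - 496131/18640 = -4035235971/18640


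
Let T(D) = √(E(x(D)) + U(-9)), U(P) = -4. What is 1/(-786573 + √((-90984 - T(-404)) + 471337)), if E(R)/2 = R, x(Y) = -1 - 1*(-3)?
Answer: -786573/618696703976 - √380353/618696703976 ≈ -1.2723e-6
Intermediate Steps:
x(Y) = 2 (x(Y) = -1 + 3 = 2)
E(R) = 2*R
T(D) = 0 (T(D) = √(2*2 - 4) = √(4 - 4) = √0 = 0)
1/(-786573 + √((-90984 - T(-404)) + 471337)) = 1/(-786573 + √((-90984 - 1*0) + 471337)) = 1/(-786573 + √((-90984 + 0) + 471337)) = 1/(-786573 + √(-90984 + 471337)) = 1/(-786573 + √380353)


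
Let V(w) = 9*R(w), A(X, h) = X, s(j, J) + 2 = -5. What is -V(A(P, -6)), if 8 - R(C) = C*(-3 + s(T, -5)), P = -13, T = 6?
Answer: 1098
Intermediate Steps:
s(j, J) = -7 (s(j, J) = -2 - 5 = -7)
R(C) = 8 + 10*C (R(C) = 8 - C*(-3 - 7) = 8 - C*(-10) = 8 - (-10)*C = 8 + 10*C)
V(w) = 72 + 90*w (V(w) = 9*(8 + 10*w) = 72 + 90*w)
-V(A(P, -6)) = -(72 + 90*(-13)) = -(72 - 1170) = -1*(-1098) = 1098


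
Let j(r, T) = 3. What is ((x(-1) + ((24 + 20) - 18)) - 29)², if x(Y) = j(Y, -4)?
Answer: 0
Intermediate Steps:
x(Y) = 3
((x(-1) + ((24 + 20) - 18)) - 29)² = ((3 + ((24 + 20) - 18)) - 29)² = ((3 + (44 - 18)) - 29)² = ((3 + 26) - 29)² = (29 - 29)² = 0² = 0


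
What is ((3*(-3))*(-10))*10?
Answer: 900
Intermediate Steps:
((3*(-3))*(-10))*10 = -9*(-10)*10 = 90*10 = 900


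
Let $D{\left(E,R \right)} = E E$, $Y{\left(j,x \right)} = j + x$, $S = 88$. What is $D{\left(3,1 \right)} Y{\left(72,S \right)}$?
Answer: $1440$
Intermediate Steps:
$D{\left(E,R \right)} = E^{2}$
$D{\left(3,1 \right)} Y{\left(72,S \right)} = 3^{2} \left(72 + 88\right) = 9 \cdot 160 = 1440$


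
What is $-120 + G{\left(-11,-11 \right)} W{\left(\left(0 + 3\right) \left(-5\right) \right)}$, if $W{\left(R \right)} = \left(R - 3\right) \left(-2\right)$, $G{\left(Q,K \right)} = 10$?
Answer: $240$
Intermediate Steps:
$W{\left(R \right)} = 6 - 2 R$ ($W{\left(R \right)} = \left(-3 + R\right) \left(-2\right) = 6 - 2 R$)
$-120 + G{\left(-11,-11 \right)} W{\left(\left(0 + 3\right) \left(-5\right) \right)} = -120 + 10 \left(6 - 2 \left(0 + 3\right) \left(-5\right)\right) = -120 + 10 \left(6 - 2 \cdot 3 \left(-5\right)\right) = -120 + 10 \left(6 - -30\right) = -120 + 10 \left(6 + 30\right) = -120 + 10 \cdot 36 = -120 + 360 = 240$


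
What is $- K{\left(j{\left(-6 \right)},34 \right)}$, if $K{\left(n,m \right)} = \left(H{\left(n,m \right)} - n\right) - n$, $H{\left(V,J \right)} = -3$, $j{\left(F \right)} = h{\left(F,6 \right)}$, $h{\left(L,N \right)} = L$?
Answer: $-9$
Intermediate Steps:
$j{\left(F \right)} = F$
$K{\left(n,m \right)} = -3 - 2 n$ ($K{\left(n,m \right)} = \left(-3 - n\right) - n = -3 - 2 n$)
$- K{\left(j{\left(-6 \right)},34 \right)} = - (-3 - -12) = - (-3 + 12) = \left(-1\right) 9 = -9$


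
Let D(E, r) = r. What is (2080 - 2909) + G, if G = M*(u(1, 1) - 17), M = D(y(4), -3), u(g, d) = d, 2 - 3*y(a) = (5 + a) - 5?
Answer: -781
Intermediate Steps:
y(a) = ⅔ - a/3 (y(a) = ⅔ - ((5 + a) - 5)/3 = ⅔ - a/3)
M = -3
G = 48 (G = -3*(1 - 17) = -3*(-16) = 48)
(2080 - 2909) + G = (2080 - 2909) + 48 = -829 + 48 = -781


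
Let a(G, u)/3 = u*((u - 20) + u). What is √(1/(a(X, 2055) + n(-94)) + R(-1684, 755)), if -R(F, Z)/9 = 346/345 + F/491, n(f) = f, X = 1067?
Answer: √11068563849972871703720945/711875598770 ≈ 4.6735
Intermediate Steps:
a(G, u) = 3*u*(-20 + 2*u) (a(G, u) = 3*(u*((u - 20) + u)) = 3*(u*((-20 + u) + u)) = 3*(u*(-20 + 2*u)) = 3*u*(-20 + 2*u))
R(F, Z) = -1038/115 - 9*F/491 (R(F, Z) = -9*(346/345 + F/491) = -1038/115 - 9*F/491)
√(1/(a(X, 2055) + n(-94)) + R(-1684, 755)) = √(1/(6*2055*(-10 + 2055) - 94) + (-1038/115 - 9/491*(-1684))) = √(1/(6*2055*2045 - 94) + (-1038/115 + 15156/491)) = √(1/(25214850 - 94) + 1233282/56465) = √(1/25214756 + 1233282/56465) = √(31096904765657/1423751197540) = √11068563849972871703720945/711875598770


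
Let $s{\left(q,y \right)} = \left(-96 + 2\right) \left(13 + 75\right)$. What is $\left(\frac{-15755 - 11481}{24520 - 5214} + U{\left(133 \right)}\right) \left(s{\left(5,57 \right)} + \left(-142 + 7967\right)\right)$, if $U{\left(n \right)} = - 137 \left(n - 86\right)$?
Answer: $\frac{27789670395}{9653} \approx 2.8789 \cdot 10^{6}$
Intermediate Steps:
$U{\left(n \right)} = 11782 - 137 n$ ($U{\left(n \right)} = - 137 \left(-86 + n\right) = 11782 - 137 n$)
$s{\left(q,y \right)} = -8272$ ($s{\left(q,y \right)} = \left(-94\right) 88 = -8272$)
$\left(\frac{-15755 - 11481}{24520 - 5214} + U{\left(133 \right)}\right) \left(s{\left(5,57 \right)} + \left(-142 + 7967\right)\right) = \left(\frac{-15755 - 11481}{24520 - 5214} + \left(11782 - 18221\right)\right) \left(-8272 + \left(-142 + 7967\right)\right) = \left(- \frac{27236}{19306} + \left(11782 - 18221\right)\right) \left(-8272 + 7825\right) = \left(\left(-27236\right) \frac{1}{19306} - 6439\right) \left(-447\right) = \left(- \frac{13618}{9653} - 6439\right) \left(-447\right) = \left(- \frac{62169285}{9653}\right) \left(-447\right) = \frac{27789670395}{9653}$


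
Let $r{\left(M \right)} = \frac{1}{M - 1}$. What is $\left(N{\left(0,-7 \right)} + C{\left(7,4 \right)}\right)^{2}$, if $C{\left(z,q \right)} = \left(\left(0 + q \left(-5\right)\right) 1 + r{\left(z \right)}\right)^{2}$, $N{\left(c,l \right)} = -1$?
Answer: $\frac{199515625}{1296} \approx 1.5395 \cdot 10^{5}$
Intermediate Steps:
$r{\left(M \right)} = \frac{1}{-1 + M}$
$C{\left(z,q \right)} = \left(\frac{1}{-1 + z} - 5 q\right)^{2}$ ($C{\left(z,q \right)} = \left(\left(0 + q \left(-5\right)\right) 1 + \frac{1}{-1 + z}\right)^{2} = \left(\left(0 - 5 q\right) 1 + \frac{1}{-1 + z}\right)^{2} = \left(- 5 q 1 + \frac{1}{-1 + z}\right)^{2} = \left(- 5 q + \frac{1}{-1 + z}\right)^{2} = \left(\frac{1}{-1 + z} - 5 q\right)^{2}$)
$\left(N{\left(0,-7 \right)} + C{\left(7,4 \right)}\right)^{2} = \left(-1 + \frac{\left(-1 + 5 \cdot 4 \left(-1 + 7\right)\right)^{2}}{\left(-1 + 7\right)^{2}}\right)^{2} = \left(-1 + \frac{\left(-1 + 5 \cdot 4 \cdot 6\right)^{2}}{36}\right)^{2} = \left(-1 + \frac{\left(-1 + 120\right)^{2}}{36}\right)^{2} = \left(-1 + \frac{119^{2}}{36}\right)^{2} = \left(-1 + \frac{1}{36} \cdot 14161\right)^{2} = \left(-1 + \frac{14161}{36}\right)^{2} = \left(\frac{14125}{36}\right)^{2} = \frac{199515625}{1296}$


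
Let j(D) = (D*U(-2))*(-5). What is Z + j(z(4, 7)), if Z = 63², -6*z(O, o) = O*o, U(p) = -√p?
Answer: 3969 - 70*I*√2/3 ≈ 3969.0 - 32.998*I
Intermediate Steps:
z(O, o) = -O*o/6
j(D) = 5*I*D*√2 (j(D) = (D*(-√(-2)))*(-5) = (D*(-I*√2))*(-5) = -I*D*√2*(-5) = 5*I*D*√2)
Z = 3969
Z + j(z(4, 7)) = 3969 + 5*I*(-⅙*4*7)*√2 = 3969 + 5*I*(-14/3)*√2 = 3969 - 70*I*√2/3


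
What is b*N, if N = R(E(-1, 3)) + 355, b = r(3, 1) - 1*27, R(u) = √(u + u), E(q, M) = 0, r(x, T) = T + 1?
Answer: -8875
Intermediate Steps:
r(x, T) = 1 + T
R(u) = √2*√u (R(u) = √(2*u) = √2*√u)
b = -25 (b = (1 + 1) - 1*27 = 2 - 27 = -25)
N = 355 (N = √2*√0 + 355 = √2*0 + 355 = 0 + 355 = 355)
b*N = -25*355 = -8875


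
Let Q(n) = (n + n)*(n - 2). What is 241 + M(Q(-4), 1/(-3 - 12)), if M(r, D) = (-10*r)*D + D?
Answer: 4094/15 ≈ 272.93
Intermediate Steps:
Q(n) = 2*n*(-2 + n) (Q(n) = (2*n)*(-2 + n) = 2*n*(-2 + n))
M(r, D) = D - 10*D*r (M(r, D) = -10*D*r + D = D - 10*D*r)
241 + M(Q(-4), 1/(-3 - 12)) = 241 + (1 - 20*(-4)*(-2 - 4))/(-3 - 12) = 241 + (1 - 20*(-4)*(-6))/(-15) = 241 - (1 - 10*48)/15 = 241 - (1 - 480)/15 = 241 - 1/15*(-479) = 241 + 479/15 = 4094/15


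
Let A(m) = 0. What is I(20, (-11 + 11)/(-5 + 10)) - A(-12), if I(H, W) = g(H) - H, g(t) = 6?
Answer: -14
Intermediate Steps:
I(H, W) = 6 - H
I(20, (-11 + 11)/(-5 + 10)) - A(-12) = (6 - 1*20) - 1*0 = (6 - 20) + 0 = -14 + 0 = -14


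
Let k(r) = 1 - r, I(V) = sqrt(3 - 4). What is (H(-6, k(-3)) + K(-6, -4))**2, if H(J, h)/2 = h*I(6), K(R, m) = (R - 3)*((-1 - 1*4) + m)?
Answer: 6497 + 1296*I ≈ 6497.0 + 1296.0*I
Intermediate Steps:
I(V) = I (I(V) = sqrt(-1) = I)
K(R, m) = (-5 + m)*(-3 + R) (K(R, m) = (-3 + R)*((-1 - 4) + m) = (-3 + R)*(-5 + m) = (-5 + m)*(-3 + R))
H(J, h) = 2*I*h (H(J, h) = 2*(h*I) = 2*(I*h) = 2*I*h)
(H(-6, k(-3)) + K(-6, -4))**2 = (2*I*(1 - 1*(-3)) + (15 - 5*(-6) - 3*(-4) - 6*(-4)))**2 = (2*I*(1 + 3) + (15 + 30 + 12 + 24))**2 = (2*I*4 + 81)**2 = (8*I + 81)**2 = (81 + 8*I)**2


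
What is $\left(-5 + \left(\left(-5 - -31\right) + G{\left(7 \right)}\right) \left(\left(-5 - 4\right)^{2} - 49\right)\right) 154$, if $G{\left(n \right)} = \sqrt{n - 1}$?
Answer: $127358 + 4928 \sqrt{6} \approx 1.3943 \cdot 10^{5}$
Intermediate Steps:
$G{\left(n \right)} = \sqrt{-1 + n}$
$\left(-5 + \left(\left(-5 - -31\right) + G{\left(7 \right)}\right) \left(\left(-5 - 4\right)^{2} - 49\right)\right) 154 = \left(-5 + \left(\left(-5 - -31\right) + \sqrt{-1 + 7}\right) \left(\left(-5 - 4\right)^{2} - 49\right)\right) 154 = \left(-5 + \left(\left(-5 + 31\right) + \sqrt{6}\right) \left(\left(-9\right)^{2} - 49\right)\right) 154 = \left(-5 + \left(26 + \sqrt{6}\right) \left(81 - 49\right)\right) 154 = \left(-5 + \left(26 + \sqrt{6}\right) 32\right) 154 = \left(-5 + \left(832 + 32 \sqrt{6}\right)\right) 154 = \left(827 + 32 \sqrt{6}\right) 154 = 127358 + 4928 \sqrt{6}$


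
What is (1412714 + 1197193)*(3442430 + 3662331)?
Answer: 18542765467227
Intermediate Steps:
(1412714 + 1197193)*(3442430 + 3662331) = 2609907*7104761 = 18542765467227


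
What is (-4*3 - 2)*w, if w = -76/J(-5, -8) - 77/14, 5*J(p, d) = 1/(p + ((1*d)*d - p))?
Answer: 340557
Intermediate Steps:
J(p, d) = 1/(5*d²) (J(p, d) = 1/(5*(p + ((1*d)*d - p))) = 1/(5*(p + (d*d - p))) = 1/(5*(p + (d² - p))) = 1/(5*(d²)) = 1/(5*d²))
w = -48651/2 (w = -76/((⅕)/(-8)²) - 77/14 = -76/((⅕)*(1/64)) - 77*1/14 = -76/1/320 - 11/2 = -76*320 - 11/2 = -24320 - 11/2 = -48651/2 ≈ -24326.)
(-4*3 - 2)*w = (-4*3 - 2)*(-48651/2) = (-12 - 2)*(-48651/2) = -14*(-48651/2) = 340557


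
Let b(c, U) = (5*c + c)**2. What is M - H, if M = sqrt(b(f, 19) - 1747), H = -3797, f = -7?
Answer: 3797 + sqrt(17) ≈ 3801.1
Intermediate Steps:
b(c, U) = 36*c**2 (b(c, U) = (6*c)**2 = 36*c**2)
M = sqrt(17) (M = sqrt(36*(-7)**2 - 1747) = sqrt(36*49 - 1747) = sqrt(1764 - 1747) = sqrt(17) ≈ 4.1231)
M - H = sqrt(17) - 1*(-3797) = sqrt(17) + 3797 = 3797 + sqrt(17)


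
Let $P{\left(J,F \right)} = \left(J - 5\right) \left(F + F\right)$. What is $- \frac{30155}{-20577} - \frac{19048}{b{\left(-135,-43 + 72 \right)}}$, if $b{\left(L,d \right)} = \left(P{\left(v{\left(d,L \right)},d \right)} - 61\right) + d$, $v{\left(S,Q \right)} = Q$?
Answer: $\frac{79721782}{20967963} \approx 3.8021$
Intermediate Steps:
$P{\left(J,F \right)} = 2 F \left(-5 + J\right)$ ($P{\left(J,F \right)} = \left(-5 + J\right) 2 F = 2 F \left(-5 + J\right)$)
$b{\left(L,d \right)} = -61 + d + 2 d \left(-5 + L\right)$ ($b{\left(L,d \right)} = \left(2 d \left(-5 + L\right) - 61\right) + d = \left(-61 + 2 d \left(-5 + L\right)\right) + d = -61 + d + 2 d \left(-5 + L\right)$)
$- \frac{30155}{-20577} - \frac{19048}{b{\left(-135,-43 + 72 \right)}} = - \frac{30155}{-20577} - \frac{19048}{-61 + \left(-43 + 72\right) + 2 \left(-43 + 72\right) \left(-5 - 135\right)} = \left(-30155\right) \left(- \frac{1}{20577}\right) - \frac{19048}{-61 + 29 + 2 \cdot 29 \left(-140\right)} = \frac{30155}{20577} - \frac{19048}{-61 + 29 - 8120} = \frac{30155}{20577} - \frac{19048}{-8152} = \frac{30155}{20577} - - \frac{2381}{1019} = \frac{30155}{20577} + \frac{2381}{1019} = \frac{79721782}{20967963}$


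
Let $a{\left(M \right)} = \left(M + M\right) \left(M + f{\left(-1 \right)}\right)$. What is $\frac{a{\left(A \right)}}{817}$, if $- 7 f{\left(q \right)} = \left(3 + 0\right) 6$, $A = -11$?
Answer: $\frac{110}{301} \approx 0.36545$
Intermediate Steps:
$f{\left(q \right)} = - \frac{18}{7}$ ($f{\left(q \right)} = - \frac{\left(3 + 0\right) 6}{7} = - \frac{3 \cdot 6}{7} = \left(- \frac{1}{7}\right) 18 = - \frac{18}{7}$)
$a{\left(M \right)} = 2 M \left(- \frac{18}{7} + M\right)$ ($a{\left(M \right)} = \left(M + M\right) \left(M - \frac{18}{7}\right) = 2 M \left(- \frac{18}{7} + M\right)$)
$\frac{a{\left(A \right)}}{817} = \frac{\frac{2}{7} \left(-11\right) \left(-18 + 7 \left(-11\right)\right)}{817} = \frac{2}{7} \left(-11\right) \left(-18 - 77\right) \frac{1}{817} = \frac{2}{7} \left(-11\right) \left(-95\right) \frac{1}{817} = \frac{2090}{7} \cdot \frac{1}{817} = \frac{110}{301}$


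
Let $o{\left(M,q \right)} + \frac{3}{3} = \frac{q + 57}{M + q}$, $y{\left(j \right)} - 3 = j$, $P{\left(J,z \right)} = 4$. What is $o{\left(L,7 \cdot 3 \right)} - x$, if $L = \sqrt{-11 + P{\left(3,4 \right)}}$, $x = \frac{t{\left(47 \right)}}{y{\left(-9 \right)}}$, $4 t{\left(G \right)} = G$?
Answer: $\frac{443}{96} - \frac{39 i \sqrt{7}}{224} \approx 4.6146 - 0.46064 i$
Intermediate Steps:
$t{\left(G \right)} = \frac{G}{4}$
$y{\left(j \right)} = 3 + j$
$x = - \frac{47}{24}$ ($x = \frac{\frac{1}{4} \cdot 47}{3 - 9} = \frac{47}{4 \left(-6\right)} = \frac{47}{4} \left(- \frac{1}{6}\right) = - \frac{47}{24} \approx -1.9583$)
$L = i \sqrt{7}$ ($L = \sqrt{-11 + 4} = \sqrt{-7} = i \sqrt{7} \approx 2.6458 i$)
$o{\left(M,q \right)} = -1 + \frac{57 + q}{M + q}$ ($o{\left(M,q \right)} = -1 + \frac{q + 57}{M + q} = -1 + \frac{57 + q}{M + q}$)
$o{\left(L,7 \cdot 3 \right)} - x = \frac{57 - i \sqrt{7}}{i \sqrt{7} + 7 \cdot 3} - - \frac{47}{24} = \frac{57 - i \sqrt{7}}{i \sqrt{7} + 21} + \frac{47}{24} = \frac{57 - i \sqrt{7}}{21 + i \sqrt{7}} + \frac{47}{24} = \frac{47}{24} + \frac{57 - i \sqrt{7}}{21 + i \sqrt{7}}$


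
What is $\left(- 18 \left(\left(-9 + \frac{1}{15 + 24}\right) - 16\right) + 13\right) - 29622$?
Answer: $- \frac{379073}{13} \approx -29159.0$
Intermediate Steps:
$\left(- 18 \left(\left(-9 + \frac{1}{15 + 24}\right) - 16\right) + 13\right) - 29622 = \left(- 18 \left(\left(-9 + \frac{1}{39}\right) - 16\right) + 13\right) - 29622 = \left(- 18 \left(- \frac{350}{39} - 16\right) + 13\right) - 29622 = \left(\left(-18\right) \left(- \frac{974}{39}\right) + 13\right) - 29622 = \left(\frac{5844}{13} + 13\right) - 29622 = \frac{6013}{13} - 29622 = - \frac{379073}{13}$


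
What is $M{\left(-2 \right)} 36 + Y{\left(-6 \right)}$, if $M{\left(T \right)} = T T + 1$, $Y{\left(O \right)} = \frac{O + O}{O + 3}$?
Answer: $184$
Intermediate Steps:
$Y{\left(O \right)} = \frac{2 O}{3 + O}$
$M{\left(T \right)} = 1 + T^{2}$ ($M{\left(T \right)} = T^{2} + 1 = 1 + T^{2}$)
$M{\left(-2 \right)} 36 + Y{\left(-6 \right)} = \left(1 + \left(-2\right)^{2}\right) 36 + 2 \left(-6\right) \frac{1}{3 - 6} = \left(1 + 4\right) 36 + 2 \left(-6\right) \frac{1}{-3} = 5 \cdot 36 + 2 \left(-6\right) \left(- \frac{1}{3}\right) = 180 + 4 = 184$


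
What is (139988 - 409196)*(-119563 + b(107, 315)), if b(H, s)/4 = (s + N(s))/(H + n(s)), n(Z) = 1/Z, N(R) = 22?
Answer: 542395682750232/16853 ≈ 3.2184e+10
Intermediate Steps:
b(H, s) = 4*(22 + s)/(H + 1/s) (b(H, s) = 4*((s + 22)/(H + 1/s)) = 4*((22 + s)/(H + 1/s)) = 4*(22 + s)/(H + 1/s))
(139988 - 409196)*(-119563 + b(107, 315)) = (139988 - 409196)*(-119563 + 4*315*(22 + 315)/(1 + 107*315)) = -269208*(-119563 + 4*315*337/(1 + 33705)) = -269208*(-119563 + 4*315*337/33706) = -269208*(-119563 + 4*315*(1/33706)*337) = -269208*(-119563 + 212310/16853) = -269208*(-2014782929/16853) = 542395682750232/16853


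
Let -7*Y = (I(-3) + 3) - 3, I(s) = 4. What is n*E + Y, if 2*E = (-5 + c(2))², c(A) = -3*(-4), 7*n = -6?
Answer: -151/7 ≈ -21.571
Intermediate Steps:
n = -6/7 (n = (⅐)*(-6) = -6/7 ≈ -0.85714)
c(A) = 12
Y = -4/7 (Y = -((4 + 3) - 3)/7 = -(7 - 3)/7 = -⅐*4 = -4/7 ≈ -0.57143)
E = 49/2 (E = (-5 + 12)²/2 = (½)*7² = (½)*49 = 49/2 ≈ 24.500)
n*E + Y = -6/7*49/2 - 4/7 = -21 - 4/7 = -151/7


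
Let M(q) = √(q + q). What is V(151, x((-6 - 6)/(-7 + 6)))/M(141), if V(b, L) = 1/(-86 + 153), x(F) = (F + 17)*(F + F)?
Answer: √282/18894 ≈ 0.00088879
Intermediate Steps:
x(F) = 2*F*(17 + F) (x(F) = (17 + F)*(2*F) = 2*F*(17 + F))
V(b, L) = 1/67
M(q) = √2*√q (M(q) = √(2*q) = √2*√q)
V(151, x((-6 - 6)/(-7 + 6)))/M(141) = 1/(67*((√2*√141))) = 1/(67*(√282)) = (√282/282)/67 = √282/18894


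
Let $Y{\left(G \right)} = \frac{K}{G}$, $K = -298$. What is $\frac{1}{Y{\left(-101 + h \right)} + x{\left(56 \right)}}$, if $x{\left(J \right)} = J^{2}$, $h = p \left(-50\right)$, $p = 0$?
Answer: $\frac{101}{317034} \approx 0.00031858$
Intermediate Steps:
$h = 0$ ($h = 0 \left(-50\right) = 0$)
$Y{\left(G \right)} = - \frac{298}{G}$
$\frac{1}{Y{\left(-101 + h \right)} + x{\left(56 \right)}} = \frac{1}{- \frac{298}{-101 + 0} + 56^{2}} = \frac{1}{- \frac{298}{-101} + 3136} = \frac{1}{\left(-298\right) \left(- \frac{1}{101}\right) + 3136} = \frac{1}{\frac{298}{101} + 3136} = \frac{1}{\frac{317034}{101}} = \frac{101}{317034}$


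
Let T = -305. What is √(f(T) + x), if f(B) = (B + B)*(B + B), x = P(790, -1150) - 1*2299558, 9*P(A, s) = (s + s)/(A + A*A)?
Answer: 2*I*√16934586283281058/187467 ≈ 1388.3*I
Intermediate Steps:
P(A, s) = 2*s/(9*(A + A²)) (P(A, s) = ((s + s)/(A + A*A))/9 = ((2*s)/(A + A²))/9 = (2*s/(A + A²))/9 = 2*s/(9*(A + A²)))
x = -1293273718988/562401 (x = (2/9)*(-1150)/(790*(1 + 790)) - 1*2299558 = (2/9)*(-1150)*(1/790)/791 - 2299558 = (2/9)*(-1150)*(1/790)*(1/791) - 2299558 = -230/562401 - 2299558 = -1293273718988/562401 ≈ -2.2996e+6)
f(B) = 4*B² (f(B) = (2*B)*(2*B) = 4*B²)
√(f(T) + x) = √(4*(-305)² - 1293273718988/562401) = √(4*93025 - 1293273718988/562401) = √(372100 - 1293273718988/562401) = √(-1084004306888/562401) = 2*I*√16934586283281058/187467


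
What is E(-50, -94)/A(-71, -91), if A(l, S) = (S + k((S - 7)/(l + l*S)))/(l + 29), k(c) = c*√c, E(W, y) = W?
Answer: -31799273878125/1377968535319 + 35224875*I*√355/1377968535319 ≈ -23.077 + 0.00048164*I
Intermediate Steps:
k(c) = c^(3/2)
A(l, S) = (S + ((-7 + S)/(l + S*l))^(3/2))/(29 + l) (A(l, S) = (S + ((S - 7)/(l + l*S))^(3/2))/(l + 29) = (S + ((-7 + S)/(l + S*l))^(3/2))/(29 + l))
E(-50, -94)/A(-71, -91) = -50*(29 - 71)/(-91 + ((-7 - 91)/((-71)*(1 - 91)))^(3/2)) = -50*(-42/(-91 + (-1/71*(-98)/(-90))^(3/2))) = -50*(-42/(-91 + (-1/71*(-1/90)*(-98))^(3/2))) = -50*(-42/(-91 + (-49/3195)^(3/2))) = -50*(-42/(-91 - 343*I*√355/3402675)) = -50/(13/6 + 49*I*√355/20416050)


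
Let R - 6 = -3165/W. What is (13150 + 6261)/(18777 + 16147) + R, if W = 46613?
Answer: 10561744955/1627912412 ≈ 6.4879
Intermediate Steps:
R = 276513/46613 (R = 6 - 3165/46613 = 276513/46613 ≈ 5.9321)
(13150 + 6261)/(18777 + 16147) + R = (13150 + 6261)/(18777 + 16147) + 276513/46613 = 19411/34924 + 276513/46613 = 10561744955/1627912412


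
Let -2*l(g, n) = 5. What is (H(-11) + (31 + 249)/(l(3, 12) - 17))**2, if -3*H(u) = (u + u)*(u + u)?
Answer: 5216656/169 ≈ 30868.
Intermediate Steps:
l(g, n) = -5/2 (l(g, n) = -1/2*5 = -5/2)
H(u) = -4*u**2/3 (H(u) = -(u + u)*(u + u)/3 = -2*u*2*u/3 = -4*u**2/3)
(H(-11) + (31 + 249)/(l(3, 12) - 17))**2 = (-4/3*(-11)**2 + (31 + 249)/(-5/2 - 17))**2 = (-4/3*121 + 280/(-39/2))**2 = (-484/3 + 280*(-2/39))**2 = (-484/3 - 560/39)**2 = (-2284/13)**2 = 5216656/169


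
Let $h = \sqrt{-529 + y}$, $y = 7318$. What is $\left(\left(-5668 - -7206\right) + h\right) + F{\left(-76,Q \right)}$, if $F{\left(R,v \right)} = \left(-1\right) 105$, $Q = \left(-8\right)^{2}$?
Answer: $1433 + \sqrt{6789} \approx 1515.4$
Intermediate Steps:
$Q = 64$
$F{\left(R,v \right)} = -105$
$h = \sqrt{6789}$ ($h = \sqrt{-529 + 7318} = \sqrt{6789} \approx 82.395$)
$\left(\left(-5668 - -7206\right) + h\right) + F{\left(-76,Q \right)} = \left(\left(-5668 - -7206\right) + \sqrt{6789}\right) - 105 = \left(\left(-5668 + 7206\right) + \sqrt{6789}\right) - 105 = \left(1538 + \sqrt{6789}\right) - 105 = 1433 + \sqrt{6789}$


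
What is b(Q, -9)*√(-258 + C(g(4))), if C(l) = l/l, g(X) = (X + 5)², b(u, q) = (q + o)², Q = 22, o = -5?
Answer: 196*I*√257 ≈ 3142.1*I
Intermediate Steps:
b(u, q) = (-5 + q)² (b(u, q) = (q - 5)² = (-5 + q)²)
g(X) = (5 + X)²
C(l) = 1
b(Q, -9)*√(-258 + C(g(4))) = (-5 - 9)²*√(-258 + 1) = (-14)²*√(-257) = 196*(I*√257) = 196*I*√257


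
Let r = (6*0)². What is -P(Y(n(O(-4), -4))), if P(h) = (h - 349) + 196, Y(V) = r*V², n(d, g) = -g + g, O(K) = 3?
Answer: 153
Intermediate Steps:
r = 0 (r = 0² = 0)
n(d, g) = 0
Y(V) = 0 (Y(V) = 0*V² = 0)
P(h) = -153 + h (P(h) = (-349 + h) + 196 = -153 + h)
-P(Y(n(O(-4), -4))) = -(-153 + 0) = -1*(-153) = 153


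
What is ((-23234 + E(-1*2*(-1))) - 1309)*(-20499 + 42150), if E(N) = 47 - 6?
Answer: -530492802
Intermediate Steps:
E(N) = 41
((-23234 + E(-1*2*(-1))) - 1309)*(-20499 + 42150) = ((-23234 + 41) - 1309)*(-20499 + 42150) = (-23193 - 1309)*21651 = -24502*21651 = -530492802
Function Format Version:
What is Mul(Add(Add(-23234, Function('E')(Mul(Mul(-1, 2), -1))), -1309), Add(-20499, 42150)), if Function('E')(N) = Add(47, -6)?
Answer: -530492802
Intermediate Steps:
Function('E')(N) = 41
Mul(Add(Add(-23234, Function('E')(Mul(Mul(-1, 2), -1))), -1309), Add(-20499, 42150)) = Mul(Add(Add(-23234, 41), -1309), Add(-20499, 42150)) = Mul(Add(-23193, -1309), 21651) = Mul(-24502, 21651) = -530492802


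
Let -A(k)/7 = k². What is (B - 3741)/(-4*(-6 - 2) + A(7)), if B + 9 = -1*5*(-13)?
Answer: 3685/311 ≈ 11.849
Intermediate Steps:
A(k) = -7*k²
B = 56 (B = -9 - 1*5*(-13) = -9 - 5*(-13) = -9 + 65 = 56)
(B - 3741)/(-4*(-6 - 2) + A(7)) = (56 - 3741)/(-4*(-6 - 2) - 7*7²) = -3685/(-4*(-8) - 7*49) = -3685/(32 - 343) = -3685/(-311) = -3685*(-1/311) = 3685/311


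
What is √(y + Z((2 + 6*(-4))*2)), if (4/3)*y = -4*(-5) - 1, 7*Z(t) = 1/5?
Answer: √69965/70 ≈ 3.7787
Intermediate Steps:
Z(t) = 1/35 (Z(t) = (⅐)/5 = (⅐)*(⅕) = 1/35)
y = 57/4 (y = 3*(-4*(-5) - 1)/4 = 3*(20 - 1)/4 = (¾)*19 = 57/4 ≈ 14.250)
√(y + Z((2 + 6*(-4))*2)) = √(57/4 + 1/35) = √(1999/140) = √69965/70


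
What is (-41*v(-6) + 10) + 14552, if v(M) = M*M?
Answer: 13086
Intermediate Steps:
v(M) = M²
(-41*v(-6) + 10) + 14552 = (-41*(-6)² + 10) + 14552 = (-41*36 + 10) + 14552 = (-1476 + 10) + 14552 = -1466 + 14552 = 13086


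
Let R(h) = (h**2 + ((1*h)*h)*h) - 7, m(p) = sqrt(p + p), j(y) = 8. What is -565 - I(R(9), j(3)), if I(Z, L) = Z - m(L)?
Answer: -1364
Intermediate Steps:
m(p) = sqrt(2)*sqrt(p) (m(p) = sqrt(2*p) = sqrt(2)*sqrt(p))
R(h) = -7 + h**2 + h**3 (R(h) = (h**2 + (h*h)*h) - 7 = (h**2 + h**2*h) - 7 = (h**2 + h**3) - 7 = -7 + h**2 + h**3)
I(Z, L) = Z - sqrt(2)*sqrt(L)
-565 - I(R(9), j(3)) = -565 - ((-7 + 9**2 + 9**3) - sqrt(2)*sqrt(8)) = -565 - ((-7 + 81 + 729) - sqrt(2)*2*sqrt(2)) = -565 - (803 - 4) = -565 - 1*799 = -565 - 799 = -1364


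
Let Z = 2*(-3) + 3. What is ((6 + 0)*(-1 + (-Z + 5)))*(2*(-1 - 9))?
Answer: -840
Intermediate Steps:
Z = -3 (Z = -6 + 3 = -3)
((6 + 0)*(-1 + (-Z + 5)))*(2*(-1 - 9)) = ((6 + 0)*(-1 + (-1*(-3) + 5)))*(2*(-1 - 9)) = (6*(-1 + (3 + 5)))*(2*(-10)) = (6*(-1 + 8))*(-20) = (6*7)*(-20) = 42*(-20) = -840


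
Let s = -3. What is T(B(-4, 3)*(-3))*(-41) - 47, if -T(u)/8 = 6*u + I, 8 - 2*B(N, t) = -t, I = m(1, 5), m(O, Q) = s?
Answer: -33503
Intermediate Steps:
m(O, Q) = -3
I = -3
B(N, t) = 4 + t/2 (B(N, t) = 4 - (-1)*t/2 = 4 + t/2)
T(u) = 24 - 48*u (T(u) = -8*(6*u - 3) = -8*(-3 + 6*u) = 24 - 48*u)
T(B(-4, 3)*(-3))*(-41) - 47 = (24 - 48*(4 + (½)*3)*(-3))*(-41) - 47 = (24 - 48*(4 + 3/2)*(-3))*(-41) - 47 = (24 - 264*(-3))*(-41) - 47 = (24 - 48*(-33/2))*(-41) - 47 = (24 + 792)*(-41) - 47 = 816*(-41) - 47 = -33456 - 47 = -33503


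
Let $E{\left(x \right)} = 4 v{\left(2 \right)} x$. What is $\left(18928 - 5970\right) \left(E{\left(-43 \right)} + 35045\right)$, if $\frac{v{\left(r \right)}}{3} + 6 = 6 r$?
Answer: $413995142$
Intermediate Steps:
$v{\left(r \right)} = -18 + 18 r$ ($v{\left(r \right)} = -18 + 3 \cdot 6 r = -18 + 18 r$)
$E{\left(x \right)} = 72 x$ ($E{\left(x \right)} = 4 \left(-18 + 18 \cdot 2\right) x = 4 \left(-18 + 36\right) x = 4 \cdot 18 x = 72 x$)
$\left(18928 - 5970\right) \left(E{\left(-43 \right)} + 35045\right) = \left(18928 - 5970\right) \left(72 \left(-43\right) + 35045\right) = 12958 \left(-3096 + 35045\right) = 12958 \cdot 31949 = 413995142$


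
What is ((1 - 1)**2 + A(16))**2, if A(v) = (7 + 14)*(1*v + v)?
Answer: 451584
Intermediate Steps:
A(v) = 42*v (A(v) = 21*(v + v) = 21*(2*v) = 42*v)
((1 - 1)**2 + A(16))**2 = ((1 - 1)**2 + 42*16)**2 = (0**2 + 672)**2 = (0 + 672)**2 = 672**2 = 451584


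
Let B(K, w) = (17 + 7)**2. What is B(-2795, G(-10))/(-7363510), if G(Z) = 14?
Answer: -288/3681755 ≈ -7.8224e-5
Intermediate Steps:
B(K, w) = 576 (B(K, w) = 24**2 = 576)
B(-2795, G(-10))/(-7363510) = 576/(-7363510) = 576*(-1/7363510) = -288/3681755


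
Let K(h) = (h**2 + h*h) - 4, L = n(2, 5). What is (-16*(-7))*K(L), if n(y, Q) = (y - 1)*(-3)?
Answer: 1568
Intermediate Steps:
n(y, Q) = 3 - 3*y (n(y, Q) = (-1 + y)*(-3) = 3 - 3*y)
L = -3 (L = 3 - 3*2 = 3 - 6 = -3)
K(h) = -4 + 2*h**2 (K(h) = (h**2 + h**2) - 4 = 2*h**2 - 4 = -4 + 2*h**2)
(-16*(-7))*K(L) = (-16*(-7))*(-4 + 2*(-3)**2) = 112*(-4 + 2*9) = 112*(-4 + 18) = 112*14 = 1568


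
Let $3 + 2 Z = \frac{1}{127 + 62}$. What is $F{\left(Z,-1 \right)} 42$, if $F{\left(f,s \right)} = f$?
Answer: $- \frac{566}{9} \approx -62.889$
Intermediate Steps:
$Z = - \frac{283}{189}$ ($Z = - \frac{3}{2} + \frac{1}{2 \left(127 + 62\right)} = - \frac{3}{2} + \frac{1}{2 \cdot 189} = - \frac{3}{2} + \frac{1}{2} \cdot \frac{1}{189} = - \frac{3}{2} + \frac{1}{378} = - \frac{283}{189} \approx -1.4974$)
$F{\left(Z,-1 \right)} 42 = \left(- \frac{283}{189}\right) 42 = - \frac{566}{9}$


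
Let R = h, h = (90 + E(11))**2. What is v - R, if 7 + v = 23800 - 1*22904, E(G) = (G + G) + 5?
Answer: -12800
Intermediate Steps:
E(G) = 5 + 2*G (E(G) = 2*G + 5 = 5 + 2*G)
h = 13689 (h = (90 + (5 + 2*11))**2 = (90 + (5 + 22))**2 = (90 + 27)**2 = 117**2 = 13689)
R = 13689
v = 889 (v = -7 + (23800 - 1*22904) = -7 + (23800 - 22904) = -7 + 896 = 889)
v - R = 889 - 1*13689 = 889 - 13689 = -12800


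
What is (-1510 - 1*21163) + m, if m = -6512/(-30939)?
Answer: -701473435/30939 ≈ -22673.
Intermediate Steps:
m = 6512/30939 (m = -6512*(-1/30939) = 6512/30939 ≈ 0.21048)
(-1510 - 1*21163) + m = (-1510 - 1*21163) + 6512/30939 = (-1510 - 21163) + 6512/30939 = -22673 + 6512/30939 = -701473435/30939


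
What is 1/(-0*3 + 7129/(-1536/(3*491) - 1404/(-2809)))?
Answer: -748844/9832452251 ≈ -7.6160e-5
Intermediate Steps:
1/(-0*3 + 7129/(-1536/(3*491) - 1404/(-2809))) = 1/(-763*0 + 7129/(-1536/1473 - 1404*(-1/2809))) = 1/(0 + 7129/(-1536*1/1473 + 1404/2809)) = 1/(0 + 7129/(-512/491 + 1404/2809)) = 1/(0 + 7129/(-748844/1379219)) = 1/(0 + 7129*(-1379219/748844)) = 1/(0 - 9832452251/748844) = 1/(-9832452251/748844) = -748844/9832452251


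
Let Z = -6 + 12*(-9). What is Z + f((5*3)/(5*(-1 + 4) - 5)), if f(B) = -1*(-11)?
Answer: -103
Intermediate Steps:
f(B) = 11
Z = -114 (Z = -6 - 108 = -114)
Z + f((5*3)/(5*(-1 + 4) - 5)) = -114 + 11 = -103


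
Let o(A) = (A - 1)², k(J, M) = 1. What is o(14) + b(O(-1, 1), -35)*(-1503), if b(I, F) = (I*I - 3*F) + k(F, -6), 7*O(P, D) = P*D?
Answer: -7799804/49 ≈ -1.5918e+5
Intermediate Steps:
o(A) = (-1 + A)²
O(P, D) = D*P/7 (O(P, D) = (P*D)/7 = (D*P)/7 = D*P/7)
b(I, F) = 1 + I² - 3*F (b(I, F) = (I*I - 3*F) + 1 = (I² - 3*F) + 1 = 1 + I² - 3*F)
o(14) + b(O(-1, 1), -35)*(-1503) = (-1 + 14)² + (1 + ((⅐)*1*(-1))² - 3*(-35))*(-1503) = 13² + (1 + (-⅐)² + 105)*(-1503) = 169 + (1 + 1/49 + 105)*(-1503) = 169 + (5195/49)*(-1503) = 169 - 7808085/49 = -7799804/49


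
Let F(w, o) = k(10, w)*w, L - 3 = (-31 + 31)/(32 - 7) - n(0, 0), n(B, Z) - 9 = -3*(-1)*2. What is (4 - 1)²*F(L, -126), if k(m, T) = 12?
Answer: -1296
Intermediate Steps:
n(B, Z) = 15 (n(B, Z) = 9 - 3*(-1)*2 = 9 + 3*2 = 9 + 6 = 15)
L = -12 (L = 3 + ((-31 + 31)/(32 - 7) - 1*15) = 3 + (0/25 - 15) = 3 + (0*(1/25) - 15) = 3 + (0 - 15) = 3 - 15 = -12)
F(w, o) = 12*w
(4 - 1)²*F(L, -126) = (4 - 1)²*(12*(-12)) = 3²*(-144) = 9*(-144) = -1296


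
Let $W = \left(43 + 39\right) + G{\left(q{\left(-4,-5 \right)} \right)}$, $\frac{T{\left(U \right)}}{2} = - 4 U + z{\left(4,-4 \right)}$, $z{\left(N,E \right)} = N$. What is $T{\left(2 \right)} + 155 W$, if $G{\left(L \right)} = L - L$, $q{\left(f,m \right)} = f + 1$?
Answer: $12702$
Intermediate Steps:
$q{\left(f,m \right)} = 1 + f$
$G{\left(L \right)} = 0$
$T{\left(U \right)} = 8 - 8 U$ ($T{\left(U \right)} = 2 \left(- 4 U + 4\right) = 2 \left(4 - 4 U\right) = 8 - 8 U$)
$W = 82$ ($W = \left(43 + 39\right) + 0 = 82 + 0 = 82$)
$T{\left(2 \right)} + 155 W = \left(8 - 16\right) + 155 \cdot 82 = \left(8 - 16\right) + 12710 = -8 + 12710 = 12702$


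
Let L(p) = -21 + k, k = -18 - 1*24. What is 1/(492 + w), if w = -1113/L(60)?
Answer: 3/1529 ≈ 0.0019621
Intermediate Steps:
k = -42 (k = -18 - 24 = -42)
L(p) = -63 (L(p) = -21 - 42 = -63)
w = 53/3 (w = -1113/(-63) = -1113*(-1/63) = 53/3 ≈ 17.667)
1/(492 + w) = 1/(492 + 53/3) = 1/(1529/3) = 3/1529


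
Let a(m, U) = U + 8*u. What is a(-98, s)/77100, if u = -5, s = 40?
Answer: 0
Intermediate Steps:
a(m, U) = -40 + U (a(m, U) = U + 8*(-5) = U - 40 = -40 + U)
a(-98, s)/77100 = (-40 + 40)/77100 = 0*(1/77100) = 0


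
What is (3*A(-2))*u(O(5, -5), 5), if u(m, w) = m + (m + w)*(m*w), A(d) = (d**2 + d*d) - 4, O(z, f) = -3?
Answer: -396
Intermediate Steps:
A(d) = -4 + 2*d**2 (A(d) = (d**2 + d**2) - 4 = 2*d**2 - 4 = -4 + 2*d**2)
u(m, w) = m + m*w*(m + w)
(3*A(-2))*u(O(5, -5), 5) = (3*(-4 + 2*(-2)**2))*(-3*(1 + 5**2 - 3*5)) = (3*(-4 + 2*4))*(-3*(1 + 25 - 15)) = (3*(-4 + 8))*(-3*11) = (3*4)*(-33) = 12*(-33) = -396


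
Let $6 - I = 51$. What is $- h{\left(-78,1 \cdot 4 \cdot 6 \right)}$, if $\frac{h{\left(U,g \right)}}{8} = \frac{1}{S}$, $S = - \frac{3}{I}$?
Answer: $-120$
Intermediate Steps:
$I = -45$ ($I = 6 - 51 = -45$)
$S = \frac{1}{15}$ ($S = - \frac{3}{-45} = \left(-3\right) \left(- \frac{1}{45}\right) = \frac{1}{15} \approx 0.066667$)
$h{\left(U,g \right)} = 120$ ($h{\left(U,g \right)} = 8 \frac{1}{\frac{1}{15}} = 8 \cdot 15 = 120$)
$- h{\left(-78,1 \cdot 4 \cdot 6 \right)} = \left(-1\right) 120 = -120$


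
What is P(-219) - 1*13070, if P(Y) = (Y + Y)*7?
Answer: -16136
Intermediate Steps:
P(Y) = 14*Y (P(Y) = (2*Y)*7 = 14*Y)
P(-219) - 1*13070 = 14*(-219) - 1*13070 = -3066 - 13070 = -16136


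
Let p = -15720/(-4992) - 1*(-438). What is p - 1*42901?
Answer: -8831649/208 ≈ -42460.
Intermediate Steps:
p = 91759/208 (p = -15720*(-1/4992) + 438 = 655/208 + 438 = 91759/208 ≈ 441.15)
p - 1*42901 = 91759/208 - 1*42901 = 91759/208 - 42901 = -8831649/208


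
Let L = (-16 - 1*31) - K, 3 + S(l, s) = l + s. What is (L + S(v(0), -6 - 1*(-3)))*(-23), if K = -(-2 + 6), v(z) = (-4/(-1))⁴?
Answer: -4761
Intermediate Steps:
v(z) = 256 (v(z) = (-4*(-1))⁴ = 4⁴ = 256)
K = -4 (K = -1*4 = -4)
S(l, s) = -3 + l + s (S(l, s) = -3 + (l + s) = -3 + l + s)
L = -43 (L = (-16 - 1*31) - 1*(-4) = (-16 - 31) + 4 = -47 + 4 = -43)
(L + S(v(0), -6 - 1*(-3)))*(-23) = (-43 + (-3 + 256 + (-6 - 1*(-3))))*(-23) = (-43 + (-3 + 256 + (-6 + 3)))*(-23) = (-43 + (-3 + 256 - 3))*(-23) = (-43 + 250)*(-23) = 207*(-23) = -4761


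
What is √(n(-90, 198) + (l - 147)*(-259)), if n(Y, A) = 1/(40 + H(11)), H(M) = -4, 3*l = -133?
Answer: √1783993/6 ≈ 222.61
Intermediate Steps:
l = -133/3 (l = (⅓)*(-133) = -133/3 ≈ -44.333)
n(Y, A) = 1/36 (n(Y, A) = 1/(40 - 4) = 1/36)
√(n(-90, 198) + (l - 147)*(-259)) = √(1/36 + (-133/3 - 147)*(-259)) = √(1/36 - 574/3*(-259)) = √(1/36 + 148666/3) = √(1783993/36) = √1783993/6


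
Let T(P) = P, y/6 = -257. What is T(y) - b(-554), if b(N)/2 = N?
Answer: -434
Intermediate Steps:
y = -1542 (y = 6*(-257) = -1542)
b(N) = 2*N
T(y) - b(-554) = -1542 - 2*(-554) = -1542 - 1*(-1108) = -1542 + 1108 = -434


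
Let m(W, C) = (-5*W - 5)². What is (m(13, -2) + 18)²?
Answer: 24186724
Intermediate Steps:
m(W, C) = (-5 - 5*W)²
(m(13, -2) + 18)² = (25*(1 + 13)² + 18)² = (25*14² + 18)² = (25*196 + 18)² = (4900 + 18)² = 4918² = 24186724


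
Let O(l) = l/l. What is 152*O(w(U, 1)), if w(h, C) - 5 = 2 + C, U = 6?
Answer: 152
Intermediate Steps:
w(h, C) = 7 + C (w(h, C) = 5 + (2 + C) = 7 + C)
O(l) = 1
152*O(w(U, 1)) = 152*1 = 152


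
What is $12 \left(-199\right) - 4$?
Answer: $-2392$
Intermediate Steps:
$12 \left(-199\right) - 4 = -2388 - 4 = -2392$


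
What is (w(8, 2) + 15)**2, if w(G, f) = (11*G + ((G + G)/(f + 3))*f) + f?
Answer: 310249/25 ≈ 12410.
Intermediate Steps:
w(G, f) = f + 11*G + 2*G*f/(3 + f) (w(G, f) = (11*G + ((2*G)/(3 + f))*f) + f = (11*G + (2*G/(3 + f))*f) + f = (11*G + 2*G*f/(3 + f)) + f = f + 11*G + 2*G*f/(3 + f))
(w(8, 2) + 15)**2 = ((2**2 + 3*2 + 33*8 + 13*8*2)/(3 + 2) + 15)**2 = ((4 + 6 + 264 + 208)/5 + 15)**2 = ((1/5)*482 + 15)**2 = (482/5 + 15)**2 = (557/5)**2 = 310249/25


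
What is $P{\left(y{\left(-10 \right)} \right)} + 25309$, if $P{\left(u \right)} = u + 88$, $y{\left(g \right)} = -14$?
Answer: $25383$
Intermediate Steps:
$P{\left(u \right)} = 88 + u$
$P{\left(y{\left(-10 \right)} \right)} + 25309 = \left(88 - 14\right) + 25309 = 74 + 25309 = 25383$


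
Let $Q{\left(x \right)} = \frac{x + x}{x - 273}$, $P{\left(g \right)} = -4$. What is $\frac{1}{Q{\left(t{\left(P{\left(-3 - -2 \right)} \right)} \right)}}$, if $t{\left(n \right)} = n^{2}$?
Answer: $- \frac{257}{32} \approx -8.0313$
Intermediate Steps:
$Q{\left(x \right)} = \frac{2 x}{-273 + x}$
$\frac{1}{Q{\left(t{\left(P{\left(-3 - -2 \right)} \right)} \right)}} = \frac{1}{2 \left(-4\right)^{2} \frac{1}{-273 + \left(-4\right)^{2}}} = \frac{1}{2 \cdot 16 \frac{1}{-273 + 16}} = \frac{1}{2 \cdot 16 \frac{1}{-257}} = \frac{1}{2 \cdot 16 \left(- \frac{1}{257}\right)} = \frac{1}{- \frac{32}{257}} = - \frac{257}{32}$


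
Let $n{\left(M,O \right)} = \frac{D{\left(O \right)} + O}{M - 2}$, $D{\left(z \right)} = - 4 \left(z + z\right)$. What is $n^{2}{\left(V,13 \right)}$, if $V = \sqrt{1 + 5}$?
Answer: $\frac{8281}{\left(2 - \sqrt{6}\right)^{2}} \approx 40987.0$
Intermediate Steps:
$V = \sqrt{6} \approx 2.4495$
$D{\left(z \right)} = - 8 z$ ($D{\left(z \right)} = - 4 \cdot 2 z = - 8 z$)
$n{\left(M,O \right)} = - \frac{7 O}{-2 + M}$ ($n{\left(M,O \right)} = \frac{- 8 O + O}{M - 2} = \frac{\left(-7\right) O}{-2 + M} = - \frac{7 O}{-2 + M}$)
$n^{2}{\left(V,13 \right)} = \left(\left(-7\right) 13 \frac{1}{-2 + \sqrt{6}}\right)^{2} = \left(- \frac{91}{-2 + \sqrt{6}}\right)^{2} = \frac{8281}{\left(-2 + \sqrt{6}\right)^{2}}$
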